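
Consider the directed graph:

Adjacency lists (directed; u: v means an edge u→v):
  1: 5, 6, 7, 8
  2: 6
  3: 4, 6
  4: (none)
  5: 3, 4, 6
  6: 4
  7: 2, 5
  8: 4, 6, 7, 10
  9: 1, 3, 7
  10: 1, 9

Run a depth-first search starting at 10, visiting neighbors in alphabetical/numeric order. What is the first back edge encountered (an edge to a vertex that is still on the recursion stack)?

DFS from 10 (visiting neighbors in alphabetical/numeric order); mark gray on enter, black on exit:
10 gray
  1 gray
    5 gray
      3 gray
        4 gray
        4 black
        6 gray
          6→4: 4 black — skip
        6 black
      3 black
      5→4: 4 black — skip
      5→6: 6 black — skip
    5 black
    1→6: 6 black — skip
    7 gray
      2 gray
        2→6: 6 black — skip
      2 black
      7→5: 5 black — skip
    7 black
    8 gray
      8→4: 4 black — skip
      8→6: 6 black — skip
      8→7: 7 black — skip
      8→10: 10 is gray → back edge
First back edge: 8 → 10.

8->10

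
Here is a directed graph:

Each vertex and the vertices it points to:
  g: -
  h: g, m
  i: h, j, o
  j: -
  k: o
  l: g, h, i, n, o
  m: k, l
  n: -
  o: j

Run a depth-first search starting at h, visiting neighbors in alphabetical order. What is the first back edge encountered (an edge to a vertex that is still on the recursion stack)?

l→h

DFS from h (visiting neighbors in alphabetical order); mark gray on enter, black on exit:
h gray
  g gray
  g black
  m gray
    k gray
      o gray
        j gray
        j black
      o black
    k black
    l gray
      l→g: g black — skip
      l→h: h is gray → back edge
First back edge: l → h.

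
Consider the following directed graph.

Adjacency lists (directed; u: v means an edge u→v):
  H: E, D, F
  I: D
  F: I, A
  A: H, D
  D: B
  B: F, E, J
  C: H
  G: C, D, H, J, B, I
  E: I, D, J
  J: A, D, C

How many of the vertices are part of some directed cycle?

9

A vertex is on a directed cycle iff it belongs to a strongly connected component of size ≥ 2 (or has a self-loop).
The vertices on cycles are {A, B, C, D, E, F, H, I, J} — 9 in total.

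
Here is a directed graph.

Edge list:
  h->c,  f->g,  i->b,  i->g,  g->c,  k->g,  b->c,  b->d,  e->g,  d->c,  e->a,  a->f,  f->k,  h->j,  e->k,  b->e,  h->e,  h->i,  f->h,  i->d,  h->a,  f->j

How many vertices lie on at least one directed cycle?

A vertex is on a directed cycle iff it belongs to a strongly connected component of size ≥ 2 (or has a self-loop).
The vertices on cycles are {a, b, e, f, h, i} — 6 in total.

6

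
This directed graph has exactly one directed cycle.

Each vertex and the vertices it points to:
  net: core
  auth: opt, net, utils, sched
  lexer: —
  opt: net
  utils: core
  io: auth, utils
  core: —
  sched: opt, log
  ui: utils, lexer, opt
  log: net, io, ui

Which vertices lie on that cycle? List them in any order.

io, log, auth, sched

DFS with gray/black marking from log:
log gray
  net gray
    core gray
    core black
  net black
  io gray
    auth gray
      opt gray
        opt→net: net black — skip
      opt black
      auth→net: net black — skip
      utils gray
        utils→core: core black — skip
      utils black
      sched gray
        sched→opt: opt black — skip
        sched→log: log is gray → back edge
Back edge closes the cycle log → io → auth → sched → log; its vertices are {io, log, auth, sched}.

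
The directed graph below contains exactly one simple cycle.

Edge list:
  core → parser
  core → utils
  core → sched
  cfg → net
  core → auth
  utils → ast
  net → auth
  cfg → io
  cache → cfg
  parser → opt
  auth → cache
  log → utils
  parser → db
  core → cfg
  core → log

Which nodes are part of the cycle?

DFS with gray/black marking from auth:
auth gray
  cache gray
    cfg gray
      net gray
        net→auth: auth is gray → back edge
Back edge closes the cycle auth → cache → cfg → net → auth; its vertices are {cfg, net, auth, cache}.

cfg, net, auth, cache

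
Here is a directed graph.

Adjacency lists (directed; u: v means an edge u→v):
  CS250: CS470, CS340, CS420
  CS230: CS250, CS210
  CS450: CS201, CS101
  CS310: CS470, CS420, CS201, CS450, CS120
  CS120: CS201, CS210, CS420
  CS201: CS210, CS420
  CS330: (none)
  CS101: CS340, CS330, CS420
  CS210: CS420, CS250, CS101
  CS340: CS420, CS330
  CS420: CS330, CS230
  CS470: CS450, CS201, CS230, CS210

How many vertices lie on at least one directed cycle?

A vertex is on a directed cycle iff it belongs to a strongly connected component of size ≥ 2 (or has a self-loop).
The vertices on cycles are {CS101, CS201, CS210, CS230, CS250, CS340, CS420, CS450, CS470} — 9 in total.

9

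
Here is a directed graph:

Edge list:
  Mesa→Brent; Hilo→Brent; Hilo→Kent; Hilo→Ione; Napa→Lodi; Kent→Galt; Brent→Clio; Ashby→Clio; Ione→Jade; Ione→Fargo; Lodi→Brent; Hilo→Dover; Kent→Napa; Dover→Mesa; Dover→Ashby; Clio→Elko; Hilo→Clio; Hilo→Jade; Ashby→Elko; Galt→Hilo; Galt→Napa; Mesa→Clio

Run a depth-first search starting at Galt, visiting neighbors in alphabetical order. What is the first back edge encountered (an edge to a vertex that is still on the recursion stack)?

DFS from Galt (visiting neighbors in alphabetical order); mark gray on enter, black on exit:
Galt gray
  Hilo gray
    Brent gray
      Clio gray
        Elko gray
        Elko black
      Clio black
    Brent black
    Hilo→Clio: Clio black — skip
    Dover gray
      Ashby gray
        Ashby→Clio: Clio black — skip
        Ashby→Elko: Elko black — skip
      Ashby black
      Mesa gray
        Mesa→Brent: Brent black — skip
        Mesa→Clio: Clio black — skip
      Mesa black
    Dover black
    Ione gray
      Fargo gray
      Fargo black
      Jade gray
      Jade black
    Ione black
    Hilo→Jade: Jade black — skip
    Kent gray
      Kent→Galt: Galt is gray → back edge
First back edge: Kent → Galt.

Kent->Galt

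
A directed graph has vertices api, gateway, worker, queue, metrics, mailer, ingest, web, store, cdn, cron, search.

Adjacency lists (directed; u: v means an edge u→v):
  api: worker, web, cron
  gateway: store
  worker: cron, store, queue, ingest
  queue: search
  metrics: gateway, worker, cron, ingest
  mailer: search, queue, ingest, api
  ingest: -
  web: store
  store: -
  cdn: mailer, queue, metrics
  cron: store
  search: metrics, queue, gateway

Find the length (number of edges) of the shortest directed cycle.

2

For each vertex v, BFS finds the shortest path from v back to v.
The shortest such closed walk is search → queue → search, length 2.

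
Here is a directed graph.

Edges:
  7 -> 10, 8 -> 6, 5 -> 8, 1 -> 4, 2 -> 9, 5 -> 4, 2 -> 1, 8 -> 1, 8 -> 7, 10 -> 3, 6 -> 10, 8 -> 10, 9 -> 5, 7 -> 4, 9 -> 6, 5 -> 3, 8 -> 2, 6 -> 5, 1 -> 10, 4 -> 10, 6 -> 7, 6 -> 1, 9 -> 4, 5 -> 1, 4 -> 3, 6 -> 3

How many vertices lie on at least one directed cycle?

5

A vertex is on a directed cycle iff it belongs to a strongly connected component of size ≥ 2 (or has a self-loop).
The vertices on cycles are {2, 5, 6, 8, 9} — 5 in total.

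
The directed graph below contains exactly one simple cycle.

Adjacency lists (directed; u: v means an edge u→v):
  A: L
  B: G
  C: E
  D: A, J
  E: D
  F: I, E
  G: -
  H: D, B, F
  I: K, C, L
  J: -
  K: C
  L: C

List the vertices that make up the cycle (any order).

DFS with gray/black marking from D:
D gray
  A gray
    L gray
      C gray
        E gray
          E→D: D is gray → back edge
Back edge closes the cycle D → A → L → C → E → D; its vertices are {A, C, D, E, L}.

A, C, D, E, L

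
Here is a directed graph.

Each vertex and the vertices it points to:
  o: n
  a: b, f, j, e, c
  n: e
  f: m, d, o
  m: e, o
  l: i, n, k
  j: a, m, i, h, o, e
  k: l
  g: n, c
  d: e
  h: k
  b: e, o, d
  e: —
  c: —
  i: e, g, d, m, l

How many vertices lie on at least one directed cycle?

A vertex is on a directed cycle iff it belongs to a strongly connected component of size ≥ 2 (or has a self-loop).
The vertices on cycles are {a, i, j, k, l} — 5 in total.

5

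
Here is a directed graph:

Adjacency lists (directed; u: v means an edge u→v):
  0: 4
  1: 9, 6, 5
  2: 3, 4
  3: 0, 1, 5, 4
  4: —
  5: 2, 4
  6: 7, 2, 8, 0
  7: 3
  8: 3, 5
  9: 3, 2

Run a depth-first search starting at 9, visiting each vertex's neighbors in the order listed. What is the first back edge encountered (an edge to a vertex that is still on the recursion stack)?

1→9

DFS from 9 (visiting each vertex's neighbors in the order listed); mark gray on enter, black on exit:
9 gray
  3 gray
    0 gray
      4 gray
      4 black
    0 black
    1 gray
      1→9: 9 is gray → back edge
First back edge: 1 → 9.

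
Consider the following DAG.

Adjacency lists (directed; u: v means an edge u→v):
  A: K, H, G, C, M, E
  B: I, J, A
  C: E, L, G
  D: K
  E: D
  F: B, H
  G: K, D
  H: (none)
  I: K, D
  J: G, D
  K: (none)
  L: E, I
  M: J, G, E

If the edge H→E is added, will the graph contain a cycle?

Adding H→E creates a cycle iff E can already reach H.
Explore from E: no path reaches H. The graph stays acyclic.

No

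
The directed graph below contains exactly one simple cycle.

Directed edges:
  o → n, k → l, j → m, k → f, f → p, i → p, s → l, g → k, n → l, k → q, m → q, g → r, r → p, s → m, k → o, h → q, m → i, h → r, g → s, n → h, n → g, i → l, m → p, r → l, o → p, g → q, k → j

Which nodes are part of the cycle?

g, k, n, o

DFS with gray/black marking from g:
g gray
  q gray
  q black
  k gray
    f gray
      p gray
      p black
    f black
    k→q: q black — skip
    l gray
    l black
    o gray
      n gray
        h gray
          h→q: q black — skip
          r gray
            r→p: p black — skip
            r→l: l black — skip
          r black
        h black
        n→l: l black — skip
        n→g: g is gray → back edge
Back edge closes the cycle g → k → o → n → g; its vertices are {g, k, n, o}.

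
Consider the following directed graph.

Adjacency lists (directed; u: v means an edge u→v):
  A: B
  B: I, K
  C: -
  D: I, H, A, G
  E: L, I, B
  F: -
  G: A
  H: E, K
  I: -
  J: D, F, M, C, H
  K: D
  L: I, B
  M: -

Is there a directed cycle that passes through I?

No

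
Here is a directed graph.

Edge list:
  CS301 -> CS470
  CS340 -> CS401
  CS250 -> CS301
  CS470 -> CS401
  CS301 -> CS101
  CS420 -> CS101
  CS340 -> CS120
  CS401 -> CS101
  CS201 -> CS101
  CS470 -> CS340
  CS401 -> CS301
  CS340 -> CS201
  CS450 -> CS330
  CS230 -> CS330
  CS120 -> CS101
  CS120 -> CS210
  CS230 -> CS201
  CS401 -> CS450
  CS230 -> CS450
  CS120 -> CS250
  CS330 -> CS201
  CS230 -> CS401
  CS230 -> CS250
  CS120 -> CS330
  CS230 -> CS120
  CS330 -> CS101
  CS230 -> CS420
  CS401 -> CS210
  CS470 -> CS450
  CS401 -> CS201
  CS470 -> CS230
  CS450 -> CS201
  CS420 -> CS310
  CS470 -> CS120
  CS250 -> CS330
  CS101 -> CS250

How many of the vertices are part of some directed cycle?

A vertex is on a directed cycle iff it belongs to a strongly connected component of size ≥ 2 (or has a self-loop).
The vertices on cycles are {CS101, CS120, CS201, CS230, CS250, CS301, CS330, CS340, CS401, CS420, CS450, CS470} — 12 in total.

12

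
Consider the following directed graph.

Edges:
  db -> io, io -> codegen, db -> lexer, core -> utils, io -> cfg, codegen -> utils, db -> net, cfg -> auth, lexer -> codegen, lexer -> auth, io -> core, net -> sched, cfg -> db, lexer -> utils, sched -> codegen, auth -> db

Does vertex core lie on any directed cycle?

core lies on a cycle iff there is a path from core back to itself.
Exploring from core, it never reaches itself; equivalently, its strongly connected component is a singleton.

No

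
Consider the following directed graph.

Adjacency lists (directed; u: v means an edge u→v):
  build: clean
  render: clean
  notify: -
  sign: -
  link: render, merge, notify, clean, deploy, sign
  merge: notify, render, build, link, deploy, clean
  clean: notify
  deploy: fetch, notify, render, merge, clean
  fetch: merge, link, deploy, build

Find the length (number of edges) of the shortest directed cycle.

2

For each vertex v, BFS finds the shortest path from v back to v.
The shortest such closed walk is fetch → deploy → fetch, length 2.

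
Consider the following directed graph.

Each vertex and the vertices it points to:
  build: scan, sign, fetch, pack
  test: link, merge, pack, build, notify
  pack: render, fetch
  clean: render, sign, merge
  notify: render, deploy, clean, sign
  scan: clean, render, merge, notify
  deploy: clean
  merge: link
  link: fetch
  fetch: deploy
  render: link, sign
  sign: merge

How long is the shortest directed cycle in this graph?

5

For each vertex v, BFS finds the shortest path from v back to v.
The shortest such closed walk is fetch → deploy → clean → merge → link → fetch, length 5.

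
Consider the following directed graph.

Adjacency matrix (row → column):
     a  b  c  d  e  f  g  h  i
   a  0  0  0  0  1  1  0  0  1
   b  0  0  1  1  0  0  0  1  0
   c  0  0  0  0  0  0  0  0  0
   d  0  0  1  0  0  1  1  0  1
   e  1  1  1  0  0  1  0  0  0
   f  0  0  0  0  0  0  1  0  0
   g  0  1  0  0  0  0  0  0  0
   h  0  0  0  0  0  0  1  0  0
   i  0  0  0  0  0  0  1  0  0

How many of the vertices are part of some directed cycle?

8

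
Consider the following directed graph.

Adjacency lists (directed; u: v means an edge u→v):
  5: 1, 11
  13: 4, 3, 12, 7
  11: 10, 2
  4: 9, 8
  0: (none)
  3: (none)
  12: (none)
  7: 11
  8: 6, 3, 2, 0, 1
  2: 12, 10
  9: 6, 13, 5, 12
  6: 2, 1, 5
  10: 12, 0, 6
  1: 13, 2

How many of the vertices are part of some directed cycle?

11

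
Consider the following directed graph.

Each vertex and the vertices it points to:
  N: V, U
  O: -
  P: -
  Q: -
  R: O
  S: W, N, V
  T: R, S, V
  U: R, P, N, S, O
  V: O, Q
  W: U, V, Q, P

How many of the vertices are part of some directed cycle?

4

A vertex is on a directed cycle iff it belongs to a strongly connected component of size ≥ 2 (or has a self-loop).
The vertices on cycles are {N, S, U, W} — 4 in total.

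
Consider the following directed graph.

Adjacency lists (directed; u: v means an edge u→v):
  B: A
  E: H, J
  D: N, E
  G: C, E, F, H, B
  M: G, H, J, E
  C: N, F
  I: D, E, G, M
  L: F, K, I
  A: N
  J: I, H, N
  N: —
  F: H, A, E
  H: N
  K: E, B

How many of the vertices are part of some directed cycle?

8

A vertex is on a directed cycle iff it belongs to a strongly connected component of size ≥ 2 (or has a self-loop).
The vertices on cycles are {C, D, E, F, G, I, J, M} — 8 in total.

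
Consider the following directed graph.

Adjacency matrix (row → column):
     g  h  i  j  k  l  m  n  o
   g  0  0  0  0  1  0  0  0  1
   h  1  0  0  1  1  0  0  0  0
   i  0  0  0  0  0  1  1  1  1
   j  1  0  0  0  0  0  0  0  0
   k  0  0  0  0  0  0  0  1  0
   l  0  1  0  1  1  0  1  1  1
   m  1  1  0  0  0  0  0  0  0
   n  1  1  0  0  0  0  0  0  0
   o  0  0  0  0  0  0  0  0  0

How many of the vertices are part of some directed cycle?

5

A vertex is on a directed cycle iff it belongs to a strongly connected component of size ≥ 2 (or has a self-loop).
The vertices on cycles are {g, h, j, k, n} — 5 in total.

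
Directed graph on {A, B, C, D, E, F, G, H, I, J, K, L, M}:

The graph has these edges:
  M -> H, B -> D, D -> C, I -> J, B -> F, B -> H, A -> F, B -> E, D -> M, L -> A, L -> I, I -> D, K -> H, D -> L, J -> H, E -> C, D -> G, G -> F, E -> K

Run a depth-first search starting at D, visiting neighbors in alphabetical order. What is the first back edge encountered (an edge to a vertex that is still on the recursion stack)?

I->D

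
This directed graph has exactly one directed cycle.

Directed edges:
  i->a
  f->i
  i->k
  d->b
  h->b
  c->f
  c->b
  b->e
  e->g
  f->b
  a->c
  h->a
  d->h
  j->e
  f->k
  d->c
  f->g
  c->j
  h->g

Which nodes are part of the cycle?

DFS with gray/black marking from c:
c gray
  j gray
    e gray
      g gray
      g black
    e black
  j black
  b gray
    b→e: e black — skip
  b black
  f gray
    i gray
      k gray
      k black
      a gray
        a→c: c is gray → back edge
Back edge closes the cycle c → f → i → a → c; its vertices are {a, c, f, i}.

a, c, f, i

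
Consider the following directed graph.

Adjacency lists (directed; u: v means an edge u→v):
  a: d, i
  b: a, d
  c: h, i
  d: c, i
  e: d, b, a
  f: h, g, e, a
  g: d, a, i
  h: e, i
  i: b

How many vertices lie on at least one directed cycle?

7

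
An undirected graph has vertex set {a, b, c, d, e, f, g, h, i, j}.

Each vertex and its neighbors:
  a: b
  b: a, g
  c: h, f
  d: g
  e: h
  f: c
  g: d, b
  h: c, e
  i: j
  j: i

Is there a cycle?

DFS, tracking each vertex's parent; an edge to a visited non-parent vertex closes a cycle.
Start from i:
visit i (parent –)
  visit j (parent i)
    j–i: parent, skip
visit a (parent –)
  visit b (parent a)
    b–a: parent, skip
    visit g (parent b)
      visit d (parent g)
        d–g: parent, skip
      g–b: parent, skip
visit c (parent –)
  visit h (parent c)
    h–c: parent, skip
    visit e (parent h)
      e–h: parent, skip
  visit f (parent c)
    f–c: parent, skip
No non-parent visited neighbor found — the graph is a forest.

No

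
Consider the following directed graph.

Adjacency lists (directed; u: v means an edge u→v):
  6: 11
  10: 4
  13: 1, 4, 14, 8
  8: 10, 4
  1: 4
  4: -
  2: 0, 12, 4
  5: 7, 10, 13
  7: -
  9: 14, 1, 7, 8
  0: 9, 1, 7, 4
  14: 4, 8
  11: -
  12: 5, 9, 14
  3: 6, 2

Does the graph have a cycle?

No

DFS with white/gray/black marking, starting from 9:
9 gray
  14 gray
    4 gray
    4 black
    8 gray
      10 gray
        10→4: 4 black — skip
      10 black
      8→4: 4 black — skip
    8 black
  14 black
  1 gray
    1→4: 4 black — skip
  1 black
  7 gray
  7 black
  9→8: 8 black — skip
9 black
6 gray
  11 gray
  11 black
6 black
13 gray
  13→1: 1 black — skip
  13→4: 4 black — skip
  13→14: 14 black — skip
  13→8: 8 black — skip
13 black
2 gray
  0 gray
    0→9: 9 black — skip
    0→1: 1 black — skip
    0→7: 7 black — skip
    0→4: 4 black — skip
  0 black
  12 gray
    5 gray
      5→7: 7 black — skip
      5→10: 10 black — skip
      5→13: 13 black — skip
    5 black
    12→9: 9 black — skip
    12→14: 14 black — skip
  12 black
  2→4: 4 black — skip
2 black
3 gray
  3→6: 6 black — skip
  3→2: 2 black — skip
3 black
Every edge goes to a white or black vertex — no back edge, so the graph is acyclic.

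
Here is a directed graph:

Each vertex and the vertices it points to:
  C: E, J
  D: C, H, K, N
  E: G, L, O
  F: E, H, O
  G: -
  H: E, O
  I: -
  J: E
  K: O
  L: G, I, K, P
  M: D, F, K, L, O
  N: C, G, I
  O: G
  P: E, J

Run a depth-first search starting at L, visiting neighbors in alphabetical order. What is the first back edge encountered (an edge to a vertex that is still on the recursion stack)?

DFS from L (visiting neighbors in alphabetical order); mark gray on enter, black on exit:
L gray
  G gray
  G black
  I gray
  I black
  K gray
    O gray
      O→G: G black — skip
    O black
  K black
  P gray
    E gray
      E→G: G black — skip
      E→L: L is gray → back edge
First back edge: E → L.

E->L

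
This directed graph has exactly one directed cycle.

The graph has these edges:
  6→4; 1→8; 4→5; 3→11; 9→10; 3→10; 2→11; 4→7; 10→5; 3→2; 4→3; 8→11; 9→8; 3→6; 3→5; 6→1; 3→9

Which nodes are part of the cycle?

3, 4, 6

DFS with gray/black marking from 6:
6 gray
  4 gray
    5 gray
    5 black
    7 gray
    7 black
    3 gray
      10 gray
        10→5: 5 black — skip
      10 black
      11 gray
      11 black
      3→5: 5 black — skip
      3→6: 6 is gray → back edge
Back edge closes the cycle 6 → 4 → 3 → 6; its vertices are {3, 4, 6}.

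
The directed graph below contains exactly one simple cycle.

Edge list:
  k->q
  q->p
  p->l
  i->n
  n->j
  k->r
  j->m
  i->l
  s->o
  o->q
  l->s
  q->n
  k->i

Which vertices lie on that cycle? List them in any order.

l, o, p, q, s

DFS with gray/black marking from q:
q gray
  p gray
    l gray
      s gray
        o gray
          o→q: q is gray → back edge
Back edge closes the cycle q → p → l → s → o → q; its vertices are {l, o, p, q, s}.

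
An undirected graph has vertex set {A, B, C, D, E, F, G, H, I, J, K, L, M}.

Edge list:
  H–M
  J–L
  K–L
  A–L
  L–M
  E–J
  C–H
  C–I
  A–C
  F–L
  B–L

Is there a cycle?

DFS, tracking each vertex's parent; an edge to a visited non-parent vertex closes a cycle.
Start from B:
visit B (parent –)
  visit L (parent B)
    visit J (parent L)
      visit E (parent J)
        E–J: parent, skip
      J–L: parent, skip
    visit M (parent L)
      M–L: parent, skip
      visit H (parent M)
        H–M: parent, skip
        visit C (parent H)
          C–H: parent, skip
          visit A (parent C)
            A–L: L visited and ≠ parent → cycle
Cycle: L – M – H – C – A – L.

Yes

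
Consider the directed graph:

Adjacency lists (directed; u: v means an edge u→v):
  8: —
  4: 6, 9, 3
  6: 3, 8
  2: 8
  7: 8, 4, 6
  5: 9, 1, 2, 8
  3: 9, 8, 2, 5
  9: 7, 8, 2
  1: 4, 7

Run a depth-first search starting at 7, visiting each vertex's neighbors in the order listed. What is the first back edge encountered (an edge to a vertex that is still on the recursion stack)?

DFS from 7 (visiting each vertex's neighbors in the order listed); mark gray on enter, black on exit:
7 gray
  8 gray
  8 black
  4 gray
    6 gray
      3 gray
        9 gray
          9→7: 7 is gray → back edge
First back edge: 9 → 7.

9→7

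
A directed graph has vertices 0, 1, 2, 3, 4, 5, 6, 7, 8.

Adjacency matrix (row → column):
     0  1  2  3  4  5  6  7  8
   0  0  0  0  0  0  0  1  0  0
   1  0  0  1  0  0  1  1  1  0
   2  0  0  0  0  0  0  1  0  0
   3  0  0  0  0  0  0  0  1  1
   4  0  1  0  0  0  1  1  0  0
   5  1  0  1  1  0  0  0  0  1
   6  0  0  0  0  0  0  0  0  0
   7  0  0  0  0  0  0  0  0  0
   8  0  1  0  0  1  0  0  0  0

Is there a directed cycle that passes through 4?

4 is on a cycle iff 4 can reach itself via ≥1 edge.
4 → 5 → 8 → 4 — yes.

Yes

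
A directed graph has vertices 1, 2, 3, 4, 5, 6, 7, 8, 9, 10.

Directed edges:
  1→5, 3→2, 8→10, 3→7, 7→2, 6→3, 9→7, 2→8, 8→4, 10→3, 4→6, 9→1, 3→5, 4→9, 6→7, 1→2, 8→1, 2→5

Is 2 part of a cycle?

2 is on a cycle iff 2 can reach itself via ≥1 edge.
2 → 8 → 1 → 2 — yes.

Yes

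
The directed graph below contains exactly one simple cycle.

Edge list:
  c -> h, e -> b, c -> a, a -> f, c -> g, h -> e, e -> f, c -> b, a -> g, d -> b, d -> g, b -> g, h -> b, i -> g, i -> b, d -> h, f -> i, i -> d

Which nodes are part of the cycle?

DFS with gray/black marking from h:
h gray
  b gray
    g gray
    g black
  b black
  e gray
    f gray
      i gray
        i→b: b black — skip
        d gray
          d→g: g black — skip
          d→b: b black — skip
          d→h: h is gray → back edge
Back edge closes the cycle h → e → f → i → d → h; its vertices are {d, e, f, h, i}.

d, e, f, h, i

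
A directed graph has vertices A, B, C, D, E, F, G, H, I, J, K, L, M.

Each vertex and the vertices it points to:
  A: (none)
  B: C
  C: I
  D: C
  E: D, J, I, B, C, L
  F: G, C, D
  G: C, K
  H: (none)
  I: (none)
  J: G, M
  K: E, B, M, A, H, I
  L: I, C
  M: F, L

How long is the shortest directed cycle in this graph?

4

For each vertex v, BFS finds the shortest path from v back to v.
The shortest such closed walk is K → E → J → G → K, length 4.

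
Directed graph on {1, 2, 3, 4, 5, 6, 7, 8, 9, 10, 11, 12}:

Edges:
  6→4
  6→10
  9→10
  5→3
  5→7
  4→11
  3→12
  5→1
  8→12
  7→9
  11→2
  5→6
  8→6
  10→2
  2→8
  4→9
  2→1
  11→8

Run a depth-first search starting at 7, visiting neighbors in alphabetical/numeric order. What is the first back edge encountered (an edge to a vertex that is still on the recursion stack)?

4→9

DFS from 7 (visiting neighbors in alphabetical/numeric order); mark gray on enter, black on exit:
7 gray
  9 gray
    10 gray
      2 gray
        1 gray
        1 black
        8 gray
          6 gray
            4 gray
              4→9: 9 is gray → back edge
First back edge: 4 → 9.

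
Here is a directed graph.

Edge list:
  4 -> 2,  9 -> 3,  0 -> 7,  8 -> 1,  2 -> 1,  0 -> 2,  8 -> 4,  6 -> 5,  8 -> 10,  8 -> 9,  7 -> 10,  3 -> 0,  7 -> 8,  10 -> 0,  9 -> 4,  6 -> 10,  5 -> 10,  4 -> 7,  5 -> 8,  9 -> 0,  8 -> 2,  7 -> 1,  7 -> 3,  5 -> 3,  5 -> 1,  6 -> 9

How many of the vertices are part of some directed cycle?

7

A vertex is on a directed cycle iff it belongs to a strongly connected component of size ≥ 2 (or has a self-loop).
The vertices on cycles are {0, 3, 4, 7, 8, 9, 10} — 7 in total.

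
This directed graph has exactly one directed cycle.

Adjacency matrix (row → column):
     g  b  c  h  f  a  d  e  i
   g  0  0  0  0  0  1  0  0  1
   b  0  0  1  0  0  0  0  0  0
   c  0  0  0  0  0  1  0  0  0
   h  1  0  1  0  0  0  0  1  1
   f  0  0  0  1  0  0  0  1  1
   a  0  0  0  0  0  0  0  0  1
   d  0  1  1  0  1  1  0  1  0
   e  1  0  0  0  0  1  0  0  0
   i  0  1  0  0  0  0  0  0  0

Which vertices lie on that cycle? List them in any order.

DFS with gray/black marking from b:
b gray
  c gray
    a gray
      i gray
        i→b: b is gray → back edge
Back edge closes the cycle b → c → a → i → b; its vertices are {a, b, c, i}.

a, b, c, i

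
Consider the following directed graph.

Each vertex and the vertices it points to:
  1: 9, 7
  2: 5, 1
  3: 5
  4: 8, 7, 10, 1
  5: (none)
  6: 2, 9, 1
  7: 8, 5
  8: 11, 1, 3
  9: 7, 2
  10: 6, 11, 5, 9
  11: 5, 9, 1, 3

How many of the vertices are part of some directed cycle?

6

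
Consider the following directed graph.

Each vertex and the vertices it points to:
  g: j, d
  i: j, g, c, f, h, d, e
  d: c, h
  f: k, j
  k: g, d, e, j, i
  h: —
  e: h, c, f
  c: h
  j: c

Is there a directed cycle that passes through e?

Yes

e is on a cycle iff e can reach itself via ≥1 edge.
e → f → k → e — yes.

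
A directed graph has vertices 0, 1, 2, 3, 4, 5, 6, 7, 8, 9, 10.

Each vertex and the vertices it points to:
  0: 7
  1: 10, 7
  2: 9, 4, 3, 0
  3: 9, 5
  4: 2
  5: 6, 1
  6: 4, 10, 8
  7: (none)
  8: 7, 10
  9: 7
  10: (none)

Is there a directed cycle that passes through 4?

Yes

4 is on a cycle iff 4 can reach itself via ≥1 edge.
4 → 2 → 4 — yes.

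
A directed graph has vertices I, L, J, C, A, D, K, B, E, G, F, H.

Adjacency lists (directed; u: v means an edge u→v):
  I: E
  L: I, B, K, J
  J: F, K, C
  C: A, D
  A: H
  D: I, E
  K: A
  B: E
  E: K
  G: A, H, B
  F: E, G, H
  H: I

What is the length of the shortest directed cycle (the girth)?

5

For each vertex v, BFS finds the shortest path from v back to v.
The shortest such closed walk is K → A → H → I → E → K, length 5.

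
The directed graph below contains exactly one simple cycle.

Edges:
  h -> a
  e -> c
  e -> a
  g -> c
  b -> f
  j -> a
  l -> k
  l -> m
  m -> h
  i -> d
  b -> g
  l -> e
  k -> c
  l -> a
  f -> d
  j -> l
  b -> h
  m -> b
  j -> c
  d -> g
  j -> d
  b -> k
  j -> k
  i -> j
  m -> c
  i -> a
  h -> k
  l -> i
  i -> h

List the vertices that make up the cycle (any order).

DFS with gray/black marking from l:
l gray
  m gray
    b gray
      g gray
        c gray
        c black
      g black
      h gray
        a gray
        a black
        k gray
          k→c: c black — skip
        k black
      h black
      f gray
        d gray
          d→g: g black — skip
        d black
      f black
      b→k: k black — skip
    b black
    m→h: h black — skip
    m→c: c black — skip
  m black
  i gray
    j gray
      j→k: k black — skip
      j→c: c black — skip
      j→l: l is gray → back edge
Back edge closes the cycle l → i → j → l; its vertices are {i, j, l}.

i, j, l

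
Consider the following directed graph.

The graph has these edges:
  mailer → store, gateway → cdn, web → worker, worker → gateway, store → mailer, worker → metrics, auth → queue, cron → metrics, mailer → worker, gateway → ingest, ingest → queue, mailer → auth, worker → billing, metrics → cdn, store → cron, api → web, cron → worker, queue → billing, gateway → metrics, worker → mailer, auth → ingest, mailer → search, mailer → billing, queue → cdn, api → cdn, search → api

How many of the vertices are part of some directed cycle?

7

A vertex is on a directed cycle iff it belongs to a strongly connected component of size ≥ 2 (or has a self-loop).
The vertices on cycles are {api, web, cron, store, mailer, search, worker} — 7 in total.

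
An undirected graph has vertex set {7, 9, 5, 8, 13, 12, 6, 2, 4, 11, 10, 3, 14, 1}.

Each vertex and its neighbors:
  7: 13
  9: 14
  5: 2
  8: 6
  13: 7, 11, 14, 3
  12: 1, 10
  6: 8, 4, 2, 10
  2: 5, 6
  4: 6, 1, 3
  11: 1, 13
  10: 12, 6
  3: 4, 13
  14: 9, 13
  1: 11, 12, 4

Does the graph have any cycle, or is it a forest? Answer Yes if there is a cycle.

DFS, tracking each vertex's parent; an edge to a visited non-parent vertex closes a cycle.
Start from 3:
visit 3 (parent –)
  visit 4 (parent 3)
    visit 6 (parent 4)
      visit 8 (parent 6)
        8–6: parent, skip
      6–4: parent, skip
      visit 2 (parent 6)
        visit 5 (parent 2)
          5–2: parent, skip
        2–6: parent, skip
      visit 10 (parent 6)
        visit 12 (parent 10)
          visit 1 (parent 12)
            visit 11 (parent 1)
              11–1: parent, skip
              visit 13 (parent 11)
                visit 7 (parent 13)
                  7–13: parent, skip
                13–11: parent, skip
                visit 14 (parent 13)
                  visit 9 (parent 14)
                    9–14: parent, skip
                  14–13: parent, skip
                13–3: 3 visited and ≠ parent → cycle
Cycle: 3 – 4 – 6 – 10 – 12 – 1 – 11 – 13 – 3.

Yes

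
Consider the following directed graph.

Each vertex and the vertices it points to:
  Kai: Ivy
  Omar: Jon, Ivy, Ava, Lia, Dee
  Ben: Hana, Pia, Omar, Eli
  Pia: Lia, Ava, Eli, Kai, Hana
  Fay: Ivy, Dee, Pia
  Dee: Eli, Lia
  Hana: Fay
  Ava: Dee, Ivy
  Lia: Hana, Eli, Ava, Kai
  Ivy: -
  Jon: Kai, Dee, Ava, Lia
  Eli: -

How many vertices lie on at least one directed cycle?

6

A vertex is on a directed cycle iff it belongs to a strongly connected component of size ≥ 2 (or has a self-loop).
The vertices on cycles are {Ava, Dee, Fay, Lia, Pia, Hana} — 6 in total.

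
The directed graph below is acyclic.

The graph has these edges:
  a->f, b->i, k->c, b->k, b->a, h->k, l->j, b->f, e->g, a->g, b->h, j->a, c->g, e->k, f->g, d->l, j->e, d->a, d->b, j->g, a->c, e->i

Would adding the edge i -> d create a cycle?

Yes

Adding i→d creates a cycle iff d can already reach i.
Path from d: d → b → i.
So d → … → i → d is a cycle.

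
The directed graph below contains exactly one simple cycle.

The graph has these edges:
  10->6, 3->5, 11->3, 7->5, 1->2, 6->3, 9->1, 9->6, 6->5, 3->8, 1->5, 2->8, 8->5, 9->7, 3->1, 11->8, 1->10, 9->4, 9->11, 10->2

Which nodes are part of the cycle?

1, 3, 6, 10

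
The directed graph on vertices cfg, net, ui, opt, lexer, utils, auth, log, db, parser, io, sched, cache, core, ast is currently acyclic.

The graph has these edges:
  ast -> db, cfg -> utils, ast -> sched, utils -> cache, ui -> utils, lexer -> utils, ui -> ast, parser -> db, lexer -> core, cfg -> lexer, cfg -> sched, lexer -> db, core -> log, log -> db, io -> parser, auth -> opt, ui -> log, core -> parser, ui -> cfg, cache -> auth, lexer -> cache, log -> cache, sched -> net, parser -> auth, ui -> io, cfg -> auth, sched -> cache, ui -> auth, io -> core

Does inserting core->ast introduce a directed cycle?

Adding core→ast creates a cycle iff ast can already reach core.
Explore from ast: no path reaches core. The graph stays acyclic.

No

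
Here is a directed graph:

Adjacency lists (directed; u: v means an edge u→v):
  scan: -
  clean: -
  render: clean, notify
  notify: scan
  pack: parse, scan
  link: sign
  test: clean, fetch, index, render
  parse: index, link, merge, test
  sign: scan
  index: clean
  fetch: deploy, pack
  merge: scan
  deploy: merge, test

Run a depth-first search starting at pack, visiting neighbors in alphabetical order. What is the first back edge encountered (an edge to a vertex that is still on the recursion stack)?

deploy->test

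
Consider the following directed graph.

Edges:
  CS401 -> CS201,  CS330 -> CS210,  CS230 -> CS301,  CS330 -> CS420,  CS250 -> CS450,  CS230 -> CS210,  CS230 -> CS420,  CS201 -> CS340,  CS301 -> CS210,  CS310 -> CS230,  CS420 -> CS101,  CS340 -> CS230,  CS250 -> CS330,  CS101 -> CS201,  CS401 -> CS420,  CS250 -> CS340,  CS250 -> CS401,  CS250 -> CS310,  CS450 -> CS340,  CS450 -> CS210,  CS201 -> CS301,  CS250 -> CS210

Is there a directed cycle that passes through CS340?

CS340 is on a cycle iff CS340 can reach itself via ≥1 edge.
CS340 → CS230 → CS420 → CS101 → CS201 → CS340 — yes.

Yes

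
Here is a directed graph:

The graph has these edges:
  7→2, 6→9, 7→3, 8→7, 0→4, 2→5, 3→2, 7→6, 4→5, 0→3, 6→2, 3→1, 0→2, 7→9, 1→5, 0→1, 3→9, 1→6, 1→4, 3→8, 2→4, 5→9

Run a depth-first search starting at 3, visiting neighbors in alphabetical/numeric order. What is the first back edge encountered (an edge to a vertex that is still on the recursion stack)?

7->3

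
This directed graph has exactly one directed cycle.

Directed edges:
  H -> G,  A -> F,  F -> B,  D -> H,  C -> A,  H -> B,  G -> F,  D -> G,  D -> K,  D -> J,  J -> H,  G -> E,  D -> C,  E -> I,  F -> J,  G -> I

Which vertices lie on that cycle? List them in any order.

DFS with gray/black marking from G:
G gray
  F gray
    J gray
      H gray
        H→G: G is gray → back edge
Back edge closes the cycle G → F → J → H → G; its vertices are {F, G, H, J}.

F, G, H, J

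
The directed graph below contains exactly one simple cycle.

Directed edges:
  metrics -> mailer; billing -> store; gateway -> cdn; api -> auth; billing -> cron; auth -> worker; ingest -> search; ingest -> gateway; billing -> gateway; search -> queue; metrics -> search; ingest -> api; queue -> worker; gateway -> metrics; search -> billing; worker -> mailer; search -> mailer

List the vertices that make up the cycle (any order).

search, billing, gateway, metrics

DFS with gray/black marking from search:
search gray
  billing gray
    cron gray
    cron black
    store gray
    store black
    gateway gray
      cdn gray
      cdn black
      metrics gray
        mailer gray
        mailer black
        metrics→search: search is gray → back edge
Back edge closes the cycle search → billing → gateway → metrics → search; its vertices are {search, billing, gateway, metrics}.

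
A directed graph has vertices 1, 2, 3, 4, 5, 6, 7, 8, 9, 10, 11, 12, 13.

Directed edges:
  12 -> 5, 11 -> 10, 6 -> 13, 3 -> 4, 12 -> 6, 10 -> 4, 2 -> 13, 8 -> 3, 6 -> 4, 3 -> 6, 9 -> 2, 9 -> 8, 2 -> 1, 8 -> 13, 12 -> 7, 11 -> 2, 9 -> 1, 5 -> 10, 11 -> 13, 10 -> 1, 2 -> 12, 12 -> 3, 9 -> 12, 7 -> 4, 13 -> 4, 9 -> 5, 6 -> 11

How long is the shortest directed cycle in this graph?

4

For each vertex v, BFS finds the shortest path from v back to v.
The shortest such closed walk is 12 → 6 → 11 → 2 → 12, length 4.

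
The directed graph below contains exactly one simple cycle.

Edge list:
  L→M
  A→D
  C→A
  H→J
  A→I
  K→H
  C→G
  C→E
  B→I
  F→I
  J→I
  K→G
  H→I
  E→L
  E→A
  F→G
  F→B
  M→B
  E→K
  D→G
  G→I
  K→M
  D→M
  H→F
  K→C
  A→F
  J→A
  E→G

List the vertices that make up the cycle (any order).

C, E, K

DFS with gray/black marking from K:
K gray
  G gray
    I gray
    I black
  G black
  C gray
    A gray
      F gray
        F→G: G black — skip
        F→I: I black — skip
        B gray
          B→I: I black — skip
        B black
      F black
      D gray
        D→G: G black — skip
        M gray
          M→B: B black — skip
        M black
      D black
      A→I: I black — skip
    A black
    C→G: G black — skip
    E gray
      E→A: A black — skip
      L gray
        L→M: M black — skip
      L black
      E→K: K is gray → back edge
Back edge closes the cycle K → C → E → K; its vertices are {C, E, K}.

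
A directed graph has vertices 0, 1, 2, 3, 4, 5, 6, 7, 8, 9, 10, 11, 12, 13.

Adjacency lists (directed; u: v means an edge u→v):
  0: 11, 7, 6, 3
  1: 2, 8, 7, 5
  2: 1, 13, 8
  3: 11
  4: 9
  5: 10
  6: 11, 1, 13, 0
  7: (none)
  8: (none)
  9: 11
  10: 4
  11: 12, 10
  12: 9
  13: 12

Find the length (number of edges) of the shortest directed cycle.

2

For each vertex v, BFS finds the shortest path from v back to v.
The shortest such closed walk is 0 → 6 → 0, length 2.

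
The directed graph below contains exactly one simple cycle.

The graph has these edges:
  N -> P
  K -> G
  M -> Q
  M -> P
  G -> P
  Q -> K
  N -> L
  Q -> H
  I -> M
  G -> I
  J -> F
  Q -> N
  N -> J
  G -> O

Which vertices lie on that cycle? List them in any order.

DFS with gray/black marking from Q:
Q gray
  N gray
    L gray
    L black
    J gray
      F gray
      F black
    J black
    P gray
    P black
  N black
  H gray
  H black
  K gray
    G gray
      G→P: P black — skip
      O gray
      O black
      I gray
        M gray
          M→Q: Q is gray → back edge
Back edge closes the cycle Q → K → G → I → M → Q; its vertices are {G, I, K, M, Q}.

G, I, K, M, Q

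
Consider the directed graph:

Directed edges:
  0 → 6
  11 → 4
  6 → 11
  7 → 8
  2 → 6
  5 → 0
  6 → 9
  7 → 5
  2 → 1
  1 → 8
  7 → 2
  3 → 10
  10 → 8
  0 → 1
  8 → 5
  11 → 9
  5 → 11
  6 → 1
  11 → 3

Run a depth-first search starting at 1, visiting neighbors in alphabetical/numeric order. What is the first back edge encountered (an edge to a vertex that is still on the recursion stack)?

DFS from 1 (visiting neighbors in alphabetical/numeric order); mark gray on enter, black on exit:
1 gray
  8 gray
    5 gray
      0 gray
        0→1: 1 is gray → back edge
First back edge: 0 → 1.

0->1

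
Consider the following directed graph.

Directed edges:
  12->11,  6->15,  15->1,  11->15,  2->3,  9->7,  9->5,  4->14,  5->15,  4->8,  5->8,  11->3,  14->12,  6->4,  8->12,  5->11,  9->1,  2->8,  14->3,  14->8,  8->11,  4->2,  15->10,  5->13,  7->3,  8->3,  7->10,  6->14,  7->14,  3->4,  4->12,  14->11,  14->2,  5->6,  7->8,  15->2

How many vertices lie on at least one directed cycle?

A vertex is on a directed cycle iff it belongs to a strongly connected component of size ≥ 2 (or has a self-loop).
The vertices on cycles are {2, 3, 4, 8, 11, 12, 14, 15} — 8 in total.

8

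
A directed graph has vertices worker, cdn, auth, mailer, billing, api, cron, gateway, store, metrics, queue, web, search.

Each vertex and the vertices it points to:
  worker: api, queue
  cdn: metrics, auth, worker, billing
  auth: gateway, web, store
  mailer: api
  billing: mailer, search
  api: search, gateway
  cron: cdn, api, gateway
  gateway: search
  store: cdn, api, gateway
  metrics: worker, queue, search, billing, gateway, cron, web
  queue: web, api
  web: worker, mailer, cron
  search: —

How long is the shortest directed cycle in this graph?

For each vertex v, BFS finds the shortest path from v back to v.
The shortest such closed walk is cdn → auth → store → cdn, length 3.

3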